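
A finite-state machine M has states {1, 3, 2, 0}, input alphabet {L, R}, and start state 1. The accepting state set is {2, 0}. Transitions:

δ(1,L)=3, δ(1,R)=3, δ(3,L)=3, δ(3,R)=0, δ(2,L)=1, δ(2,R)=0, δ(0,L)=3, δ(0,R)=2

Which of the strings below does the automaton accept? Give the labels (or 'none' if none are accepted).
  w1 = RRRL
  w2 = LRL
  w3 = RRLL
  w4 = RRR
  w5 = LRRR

w1: Trace: 1 -R-> 3 -R-> 0 -R-> 2 -L-> 1  → end 1, rejected
w2: Trace: 1 -L-> 3 -R-> 0 -L-> 3  → end 3, rejected
w3: Trace: 1 -R-> 3 -R-> 0 -L-> 3 -L-> 3  → end 3, rejected
w4: Trace: 1 -R-> 3 -R-> 0 -R-> 2  → end 2, accepted
w5: Trace: 1 -L-> 3 -R-> 0 -R-> 2 -R-> 0  → end 0, accepted

w4, w5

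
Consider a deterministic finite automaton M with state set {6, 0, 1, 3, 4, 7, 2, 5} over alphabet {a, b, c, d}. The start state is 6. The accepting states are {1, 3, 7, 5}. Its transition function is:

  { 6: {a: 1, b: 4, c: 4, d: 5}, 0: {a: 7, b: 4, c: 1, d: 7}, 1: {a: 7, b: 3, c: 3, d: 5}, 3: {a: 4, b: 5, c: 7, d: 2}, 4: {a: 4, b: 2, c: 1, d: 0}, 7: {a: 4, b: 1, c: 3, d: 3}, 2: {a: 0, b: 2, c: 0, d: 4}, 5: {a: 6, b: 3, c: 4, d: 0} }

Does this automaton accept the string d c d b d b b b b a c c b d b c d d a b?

start at 6
read 'd': 6 → 5
read 'c': 5 → 4
read 'd': 4 → 0
read 'b': 0 → 4
read 'd': 4 → 0
read 'b': 0 → 4
read 'b': 4 → 2
read 'b': 2 → 2
read 'b': 2 → 2
read 'a': 2 → 0
read 'c': 0 → 1
read 'c': 1 → 3
read 'b': 3 → 5
read 'd': 5 → 0
read 'b': 0 → 4
read 'c': 4 → 1
read 'd': 1 → 5
read 'd': 5 → 0
read 'a': 0 → 7
read 'b': 7 → 1
End state 1 is accepting.

Yes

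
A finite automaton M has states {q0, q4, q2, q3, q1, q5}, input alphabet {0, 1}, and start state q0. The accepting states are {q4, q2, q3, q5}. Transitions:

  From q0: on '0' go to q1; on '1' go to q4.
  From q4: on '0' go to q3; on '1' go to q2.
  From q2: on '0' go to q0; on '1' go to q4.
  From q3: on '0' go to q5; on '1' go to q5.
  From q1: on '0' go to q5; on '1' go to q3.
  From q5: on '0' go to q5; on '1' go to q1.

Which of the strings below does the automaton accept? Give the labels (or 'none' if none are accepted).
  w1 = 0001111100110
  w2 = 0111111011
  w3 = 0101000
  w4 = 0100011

w1: Trace: q0 -0-> q1 -0-> q5 -0-> q5 -1-> q1 -1-> q3 -1-> q5 -1-> q1 -1-> q3 -0-> q5 -0-> q5 -1-> q1 -1-> q3 -0-> q5  → end q5, accepted
w2: Trace: q0 -0-> q1 -1-> q3 -1-> q5 -1-> q1 -1-> q3 -1-> q5 -1-> q1 -0-> q5 -1-> q1 -1-> q3  → end q3, accepted
w3: Trace: q0 -0-> q1 -1-> q3 -0-> q5 -1-> q1 -0-> q5 -0-> q5 -0-> q5  → end q5, accepted
w4: Trace: q0 -0-> q1 -1-> q3 -0-> q5 -0-> q5 -0-> q5 -1-> q1 -1-> q3  → end q3, accepted

w1, w2, w3, w4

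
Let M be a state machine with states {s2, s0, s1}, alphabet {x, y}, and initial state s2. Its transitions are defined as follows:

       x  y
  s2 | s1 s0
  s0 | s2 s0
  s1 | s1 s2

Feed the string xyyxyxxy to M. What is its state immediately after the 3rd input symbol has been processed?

s2 → s1 → s2 → s0
After 3 symbols: s0.

s0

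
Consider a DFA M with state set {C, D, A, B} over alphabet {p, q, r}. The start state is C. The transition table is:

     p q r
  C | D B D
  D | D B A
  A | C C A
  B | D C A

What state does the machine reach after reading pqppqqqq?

C

Trace: C -p-> D -q-> B -p-> D -p-> D -q-> B -q-> C -q-> B -q-> C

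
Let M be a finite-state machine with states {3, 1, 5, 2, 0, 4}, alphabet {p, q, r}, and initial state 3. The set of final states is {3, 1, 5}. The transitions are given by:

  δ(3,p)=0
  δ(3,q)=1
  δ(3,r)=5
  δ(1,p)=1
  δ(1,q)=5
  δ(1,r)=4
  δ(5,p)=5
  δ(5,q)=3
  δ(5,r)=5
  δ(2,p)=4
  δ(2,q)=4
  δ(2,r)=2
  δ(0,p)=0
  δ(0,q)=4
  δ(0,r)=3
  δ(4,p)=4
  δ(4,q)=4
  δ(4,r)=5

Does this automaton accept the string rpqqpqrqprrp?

Yes

3 → 5 → 5 → 3 → 1 → 1 → 5 → 5 → 3 → 0 → 3 → 5 → 5
End state 5 is accepting.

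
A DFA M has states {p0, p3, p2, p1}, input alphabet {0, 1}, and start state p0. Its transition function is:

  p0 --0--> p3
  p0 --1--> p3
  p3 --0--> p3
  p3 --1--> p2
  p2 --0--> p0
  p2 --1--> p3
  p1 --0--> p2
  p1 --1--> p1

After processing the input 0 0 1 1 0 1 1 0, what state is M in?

p0 → p3 → p3 → p2 → p3 → p3 → p2 → p3 → p3

p3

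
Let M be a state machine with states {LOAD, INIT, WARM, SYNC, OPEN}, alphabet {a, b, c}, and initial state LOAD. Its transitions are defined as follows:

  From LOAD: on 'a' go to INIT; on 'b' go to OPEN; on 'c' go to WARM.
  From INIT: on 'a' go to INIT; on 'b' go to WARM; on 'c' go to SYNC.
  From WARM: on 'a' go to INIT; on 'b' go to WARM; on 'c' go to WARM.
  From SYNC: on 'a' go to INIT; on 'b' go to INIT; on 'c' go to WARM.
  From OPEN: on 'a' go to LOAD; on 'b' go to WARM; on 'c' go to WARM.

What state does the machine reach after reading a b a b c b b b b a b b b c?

Trace: LOAD -a-> INIT -b-> WARM -a-> INIT -b-> WARM -c-> WARM -b-> WARM -b-> WARM -b-> WARM -b-> WARM -a-> INIT -b-> WARM -b-> WARM -b-> WARM -c-> WARM

WARM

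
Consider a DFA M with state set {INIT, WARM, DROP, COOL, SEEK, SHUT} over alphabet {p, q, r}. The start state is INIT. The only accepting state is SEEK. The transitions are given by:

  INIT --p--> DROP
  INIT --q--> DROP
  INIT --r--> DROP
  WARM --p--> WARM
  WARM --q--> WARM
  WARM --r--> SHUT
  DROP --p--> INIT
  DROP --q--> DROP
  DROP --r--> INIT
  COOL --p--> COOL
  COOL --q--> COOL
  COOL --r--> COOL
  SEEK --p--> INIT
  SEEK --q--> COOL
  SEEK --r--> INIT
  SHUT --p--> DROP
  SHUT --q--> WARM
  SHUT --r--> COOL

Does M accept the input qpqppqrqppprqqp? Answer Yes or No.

No

Trace: INIT -q-> DROP -p-> INIT -q-> DROP -p-> INIT -p-> DROP -q-> DROP -r-> INIT -q-> DROP -p-> INIT -p-> DROP -p-> INIT -r-> DROP -q-> DROP -q-> DROP -p-> INIT
End state INIT is not accepting.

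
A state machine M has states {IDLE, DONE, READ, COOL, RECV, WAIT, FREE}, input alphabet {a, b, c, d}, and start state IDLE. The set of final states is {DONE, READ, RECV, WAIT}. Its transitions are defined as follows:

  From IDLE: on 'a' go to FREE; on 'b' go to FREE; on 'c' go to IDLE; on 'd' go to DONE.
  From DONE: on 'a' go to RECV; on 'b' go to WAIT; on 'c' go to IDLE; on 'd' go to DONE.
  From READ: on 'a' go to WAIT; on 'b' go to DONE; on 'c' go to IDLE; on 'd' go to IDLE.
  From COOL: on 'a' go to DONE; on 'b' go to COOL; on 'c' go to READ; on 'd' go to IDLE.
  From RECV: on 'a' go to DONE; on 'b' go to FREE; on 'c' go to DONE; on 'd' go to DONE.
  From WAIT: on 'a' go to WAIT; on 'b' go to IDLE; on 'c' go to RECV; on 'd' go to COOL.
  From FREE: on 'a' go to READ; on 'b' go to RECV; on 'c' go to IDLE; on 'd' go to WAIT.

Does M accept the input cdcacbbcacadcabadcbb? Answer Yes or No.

Yes

IDLE → IDLE → DONE → IDLE → FREE → IDLE → FREE → RECV → DONE → RECV → DONE → RECV → DONE → IDLE → FREE → RECV → DONE → DONE → IDLE → FREE → RECV
End state RECV is accepting.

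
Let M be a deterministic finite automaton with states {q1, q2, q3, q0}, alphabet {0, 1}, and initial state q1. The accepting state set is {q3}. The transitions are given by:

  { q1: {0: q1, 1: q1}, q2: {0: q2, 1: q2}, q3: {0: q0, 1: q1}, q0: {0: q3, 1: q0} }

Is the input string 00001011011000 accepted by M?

No

Trace: q1 -0-> q1 -0-> q1 -0-> q1 -0-> q1 -1-> q1 -0-> q1 -1-> q1 -1-> q1 -0-> q1 -1-> q1 -1-> q1 -0-> q1 -0-> q1 -0-> q1
End state q1 is not accepting.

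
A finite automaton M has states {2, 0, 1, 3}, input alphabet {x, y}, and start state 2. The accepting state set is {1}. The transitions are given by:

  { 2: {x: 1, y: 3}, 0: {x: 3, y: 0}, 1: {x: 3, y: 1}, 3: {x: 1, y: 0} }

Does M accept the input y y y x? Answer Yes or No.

Trace: 2 -y-> 3 -y-> 0 -y-> 0 -x-> 3
End state 3 is not accepting.

No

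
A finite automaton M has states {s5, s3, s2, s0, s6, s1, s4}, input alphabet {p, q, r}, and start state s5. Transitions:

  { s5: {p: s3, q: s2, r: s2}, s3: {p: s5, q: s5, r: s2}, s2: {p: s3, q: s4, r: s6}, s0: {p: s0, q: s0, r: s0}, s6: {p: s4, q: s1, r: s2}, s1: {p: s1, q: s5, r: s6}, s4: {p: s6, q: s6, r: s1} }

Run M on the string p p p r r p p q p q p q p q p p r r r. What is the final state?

s2

s5 → s3 → s5 → s3 → s2 → s6 → s4 → s6 → s1 → s1 → s5 → s3 → s5 → s3 → s5 → s3 → s5 → s2 → s6 → s2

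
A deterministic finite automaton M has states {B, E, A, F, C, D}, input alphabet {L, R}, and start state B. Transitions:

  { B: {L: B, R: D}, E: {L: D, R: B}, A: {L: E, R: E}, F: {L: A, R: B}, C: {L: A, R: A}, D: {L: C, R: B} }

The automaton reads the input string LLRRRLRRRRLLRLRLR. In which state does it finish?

B → B → B → D → B → D → C → A → E → B → D → C → A → E → D → B → B → D

D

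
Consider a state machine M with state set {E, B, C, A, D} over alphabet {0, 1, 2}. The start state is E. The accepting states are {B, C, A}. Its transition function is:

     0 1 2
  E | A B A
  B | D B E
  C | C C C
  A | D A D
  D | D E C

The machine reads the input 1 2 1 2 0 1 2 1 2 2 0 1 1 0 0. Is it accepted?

No

start at E
read '1': E → B
read '2': B → E
read '1': E → B
read '2': B → E
read '0': E → A
read '1': A → A
read '2': A → D
read '1': D → E
read '2': E → A
read '2': A → D
read '0': D → D
read '1': D → E
read '1': E → B
read '0': B → D
read '0': D → D
End state D is not accepting.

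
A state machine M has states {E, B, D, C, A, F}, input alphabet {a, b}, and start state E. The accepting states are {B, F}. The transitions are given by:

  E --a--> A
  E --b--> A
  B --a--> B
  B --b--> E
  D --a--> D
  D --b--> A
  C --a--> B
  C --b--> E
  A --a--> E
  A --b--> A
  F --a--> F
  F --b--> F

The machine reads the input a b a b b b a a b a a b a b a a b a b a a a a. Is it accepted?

No

E → A → A → E → A → A → A → E → A → A → E → A → A → E → A → E → A → A → E → A → E → A → E → A
End state A is not accepting.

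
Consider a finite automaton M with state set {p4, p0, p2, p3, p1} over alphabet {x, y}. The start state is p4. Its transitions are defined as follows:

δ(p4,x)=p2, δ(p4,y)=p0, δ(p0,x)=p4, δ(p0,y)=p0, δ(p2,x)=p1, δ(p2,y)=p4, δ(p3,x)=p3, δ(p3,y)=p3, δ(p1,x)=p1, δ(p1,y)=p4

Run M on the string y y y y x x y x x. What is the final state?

p1

start at p4
read 'y': p4 → p0
read 'y': p0 → p0
read 'y': p0 → p0
read 'y': p0 → p0
read 'x': p0 → p4
read 'x': p4 → p2
read 'y': p2 → p4
read 'x': p4 → p2
read 'x': p2 → p1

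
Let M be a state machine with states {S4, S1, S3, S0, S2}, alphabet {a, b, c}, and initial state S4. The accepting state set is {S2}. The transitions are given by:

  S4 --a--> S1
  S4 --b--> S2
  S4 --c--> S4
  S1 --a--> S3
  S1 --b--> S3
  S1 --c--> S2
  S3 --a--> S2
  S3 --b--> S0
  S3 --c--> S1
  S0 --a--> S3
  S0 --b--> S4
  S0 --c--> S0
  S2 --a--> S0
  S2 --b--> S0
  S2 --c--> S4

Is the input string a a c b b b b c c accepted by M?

S4 → S1 → S3 → S1 → S3 → S0 → S4 → S2 → S4 → S4
End state S4 is not accepting.

No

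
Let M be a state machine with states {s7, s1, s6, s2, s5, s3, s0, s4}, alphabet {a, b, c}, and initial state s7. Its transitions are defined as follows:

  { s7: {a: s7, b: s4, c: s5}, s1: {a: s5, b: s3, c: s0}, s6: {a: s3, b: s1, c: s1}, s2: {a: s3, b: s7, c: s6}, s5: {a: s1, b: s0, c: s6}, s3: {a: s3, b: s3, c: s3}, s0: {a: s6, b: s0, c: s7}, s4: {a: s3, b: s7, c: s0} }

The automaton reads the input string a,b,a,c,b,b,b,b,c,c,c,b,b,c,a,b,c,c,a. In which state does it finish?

s3

s7 → s7 → s4 → s3 → s3 → s3 → s3 → s3 → s3 → s3 → s3 → s3 → s3 → s3 → s3 → s3 → s3 → s3 → s3 → s3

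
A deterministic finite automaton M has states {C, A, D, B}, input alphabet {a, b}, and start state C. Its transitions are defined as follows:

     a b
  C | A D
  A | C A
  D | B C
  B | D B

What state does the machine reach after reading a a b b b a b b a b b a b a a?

Trace: C -a-> A -a-> C -b-> D -b-> C -b-> D -a-> B -b-> B -b-> B -a-> D -b-> C -b-> D -a-> B -b-> B -a-> D -a-> B

B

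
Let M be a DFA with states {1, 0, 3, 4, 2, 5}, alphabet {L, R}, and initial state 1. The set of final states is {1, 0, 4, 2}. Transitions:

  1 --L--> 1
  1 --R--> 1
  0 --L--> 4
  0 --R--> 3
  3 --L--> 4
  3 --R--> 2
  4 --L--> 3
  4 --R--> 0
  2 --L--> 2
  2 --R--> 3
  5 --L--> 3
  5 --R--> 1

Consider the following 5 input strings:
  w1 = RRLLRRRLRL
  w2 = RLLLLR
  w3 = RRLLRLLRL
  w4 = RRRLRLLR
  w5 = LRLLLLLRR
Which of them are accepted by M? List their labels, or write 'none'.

w1, w2, w3, w4, w5

w1:
  start at 1
  read 'R': 1 → 1
  read 'R': 1 → 1
  read 'L': 1 → 1
  read 'L': 1 → 1
  read 'R': 1 → 1
  read 'R': 1 → 1
  read 'R': 1 → 1
  read 'L': 1 → 1
  read 'R': 1 → 1
  read 'L': 1 → 1
  end 1, accepted
w2:
  start at 1
  read 'R': 1 → 1
  read 'L': 1 → 1
  read 'L': 1 → 1
  read 'L': 1 → 1
  read 'L': 1 → 1
  read 'R': 1 → 1
  end 1, accepted
w3:
  start at 1
  read 'R': 1 → 1
  read 'R': 1 → 1
  read 'L': 1 → 1
  read 'L': 1 → 1
  read 'R': 1 → 1
  read 'L': 1 → 1
  read 'L': 1 → 1
  read 'R': 1 → 1
  read 'L': 1 → 1
  end 1, accepted
w4:
  start at 1
  read 'R': 1 → 1
  read 'R': 1 → 1
  read 'R': 1 → 1
  read 'L': 1 → 1
  read 'R': 1 → 1
  read 'L': 1 → 1
  read 'L': 1 → 1
  read 'R': 1 → 1
  end 1, accepted
w5:
  start at 1
  read 'L': 1 → 1
  read 'R': 1 → 1
  read 'L': 1 → 1
  read 'L': 1 → 1
  read 'L': 1 → 1
  read 'L': 1 → 1
  read 'L': 1 → 1
  read 'R': 1 → 1
  read 'R': 1 → 1
  end 1, accepted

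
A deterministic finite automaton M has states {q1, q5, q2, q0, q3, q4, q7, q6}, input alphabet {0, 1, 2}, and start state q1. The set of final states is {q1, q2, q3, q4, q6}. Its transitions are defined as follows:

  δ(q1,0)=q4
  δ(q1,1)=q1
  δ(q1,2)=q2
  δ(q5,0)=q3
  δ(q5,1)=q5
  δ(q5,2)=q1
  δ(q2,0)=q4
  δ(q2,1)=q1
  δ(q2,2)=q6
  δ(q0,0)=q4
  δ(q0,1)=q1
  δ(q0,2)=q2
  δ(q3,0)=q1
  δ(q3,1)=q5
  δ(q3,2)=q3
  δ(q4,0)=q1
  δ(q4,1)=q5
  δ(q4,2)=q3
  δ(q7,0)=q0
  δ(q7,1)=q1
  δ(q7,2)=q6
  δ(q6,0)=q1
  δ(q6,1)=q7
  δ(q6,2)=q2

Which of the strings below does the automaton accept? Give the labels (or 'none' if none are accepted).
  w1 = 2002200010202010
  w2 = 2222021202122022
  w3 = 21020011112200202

w1: Trace: q1 -2-> q2 -0-> q4 -0-> q1 -2-> q2 -2-> q6 -0-> q1 -0-> q4 -0-> q1 -1-> q1 -0-> q4 -2-> q3 -0-> q1 -2-> q2 -0-> q4 -1-> q5 -0-> q3  → end q3, accepted
w2: Trace: q1 -2-> q2 -2-> q6 -2-> q2 -2-> q6 -0-> q1 -2-> q2 -1-> q1 -2-> q2 -0-> q4 -2-> q3 -1-> q5 -2-> q1 -2-> q2 -0-> q4 -2-> q3 -2-> q3  → end q3, accepted
w3: Trace: q1 -2-> q2 -1-> q1 -0-> q4 -2-> q3 -0-> q1 -0-> q4 -1-> q5 -1-> q5 -1-> q5 -1-> q5 -2-> q1 -2-> q2 -0-> q4 -0-> q1 -2-> q2 -0-> q4 -2-> q3  → end q3, accepted

w1, w2, w3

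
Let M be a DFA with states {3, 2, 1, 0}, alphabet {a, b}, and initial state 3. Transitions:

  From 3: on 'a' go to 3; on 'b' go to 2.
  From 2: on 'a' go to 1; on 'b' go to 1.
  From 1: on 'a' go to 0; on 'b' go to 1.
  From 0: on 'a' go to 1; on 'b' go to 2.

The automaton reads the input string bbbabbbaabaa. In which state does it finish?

Trace: 3 -b-> 2 -b-> 1 -b-> 1 -a-> 0 -b-> 2 -b-> 1 -b-> 1 -a-> 0 -a-> 1 -b-> 1 -a-> 0 -a-> 1

1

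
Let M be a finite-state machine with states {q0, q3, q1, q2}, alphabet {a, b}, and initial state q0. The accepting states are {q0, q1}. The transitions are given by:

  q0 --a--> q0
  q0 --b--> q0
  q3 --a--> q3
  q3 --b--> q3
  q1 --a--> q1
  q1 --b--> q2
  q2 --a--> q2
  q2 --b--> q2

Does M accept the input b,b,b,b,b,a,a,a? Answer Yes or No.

start at q0
read 'b': q0 → q0
read 'b': q0 → q0
read 'b': q0 → q0
read 'b': q0 → q0
read 'b': q0 → q0
read 'a': q0 → q0
read 'a': q0 → q0
read 'a': q0 → q0
End state q0 is accepting.

Yes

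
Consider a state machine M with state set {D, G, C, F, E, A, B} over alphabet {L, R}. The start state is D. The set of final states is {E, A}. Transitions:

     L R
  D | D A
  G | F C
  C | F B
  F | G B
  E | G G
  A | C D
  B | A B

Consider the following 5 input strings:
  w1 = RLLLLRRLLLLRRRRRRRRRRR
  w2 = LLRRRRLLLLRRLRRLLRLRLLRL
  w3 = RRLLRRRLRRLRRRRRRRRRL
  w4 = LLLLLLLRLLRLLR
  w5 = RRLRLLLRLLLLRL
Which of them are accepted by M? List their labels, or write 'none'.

w2

w1: D → A → C → F → G → F → B → B → A → C → F → G → C → B → B → B → B → B → B → B → B → B → B  → end B, rejected
w2: D → D → D → A → D → A → D → D → D → D → D → A → D → D → A → D → D → D → A → C → B → A → C → B → A  → end A, accepted
w3: D → A → D → D → D → A → D → A → C → B → B → A → D → A → D → A → D → A → D → A → D → D  → end D, rejected
w4: D → D → D → D → D → D → D → D → A → C → F → B → A → C → B  → end B, rejected
w5: D → A → D → D → A → C → F → G → C → F → G → F → G → C → F  → end F, rejected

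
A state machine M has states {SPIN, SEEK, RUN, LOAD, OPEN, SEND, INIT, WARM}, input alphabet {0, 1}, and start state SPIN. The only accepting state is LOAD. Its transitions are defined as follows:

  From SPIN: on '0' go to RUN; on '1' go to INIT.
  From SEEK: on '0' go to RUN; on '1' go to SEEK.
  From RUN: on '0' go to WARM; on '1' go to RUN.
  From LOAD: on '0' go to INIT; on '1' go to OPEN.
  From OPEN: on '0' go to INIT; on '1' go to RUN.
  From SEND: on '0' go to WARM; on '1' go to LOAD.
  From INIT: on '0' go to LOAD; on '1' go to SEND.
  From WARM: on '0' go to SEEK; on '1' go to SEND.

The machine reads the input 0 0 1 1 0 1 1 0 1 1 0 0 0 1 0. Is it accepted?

No

start at SPIN
read '0': SPIN → RUN
read '0': RUN → WARM
read '1': WARM → SEND
read '1': SEND → LOAD
read '0': LOAD → INIT
read '1': INIT → SEND
read '1': SEND → LOAD
read '0': LOAD → INIT
read '1': INIT → SEND
read '1': SEND → LOAD
read '0': LOAD → INIT
read '0': INIT → LOAD
read '0': LOAD → INIT
read '1': INIT → SEND
read '0': SEND → WARM
End state WARM is not accepting.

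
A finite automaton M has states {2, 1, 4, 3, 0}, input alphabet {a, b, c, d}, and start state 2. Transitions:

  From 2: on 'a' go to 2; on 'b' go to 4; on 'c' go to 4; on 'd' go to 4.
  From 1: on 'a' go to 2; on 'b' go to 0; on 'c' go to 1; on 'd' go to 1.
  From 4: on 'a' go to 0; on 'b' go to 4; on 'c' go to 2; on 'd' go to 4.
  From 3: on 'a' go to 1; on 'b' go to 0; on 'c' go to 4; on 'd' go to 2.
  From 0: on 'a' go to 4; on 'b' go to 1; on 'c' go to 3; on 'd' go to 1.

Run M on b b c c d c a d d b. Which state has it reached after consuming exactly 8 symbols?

start at 2
read 'b': 2 → 4
read 'b': 4 → 4
read 'c': 4 → 2
read 'c': 2 → 4
read 'd': 4 → 4
read 'c': 4 → 2
read 'a': 2 → 2
read 'd': 2 → 4
After 8 symbols: 4.

4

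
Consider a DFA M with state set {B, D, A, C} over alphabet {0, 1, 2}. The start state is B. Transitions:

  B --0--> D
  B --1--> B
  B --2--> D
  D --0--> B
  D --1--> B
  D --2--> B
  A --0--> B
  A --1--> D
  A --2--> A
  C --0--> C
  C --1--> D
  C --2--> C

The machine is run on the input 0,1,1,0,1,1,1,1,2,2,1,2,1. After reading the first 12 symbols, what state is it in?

B → D → B → B → D → B → B → B → B → D → B → B → D
After 12 symbols: D.

D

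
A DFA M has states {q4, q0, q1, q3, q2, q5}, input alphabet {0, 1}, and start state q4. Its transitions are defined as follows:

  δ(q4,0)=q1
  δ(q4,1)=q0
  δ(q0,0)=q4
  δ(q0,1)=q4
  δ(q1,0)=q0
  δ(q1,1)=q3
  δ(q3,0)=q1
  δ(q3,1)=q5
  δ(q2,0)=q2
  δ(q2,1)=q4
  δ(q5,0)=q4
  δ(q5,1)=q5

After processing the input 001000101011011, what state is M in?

q5

Trace: q4 -0-> q1 -0-> q0 -1-> q4 -0-> q1 -0-> q0 -0-> q4 -1-> q0 -0-> q4 -1-> q0 -0-> q4 -1-> q0 -1-> q4 -0-> q1 -1-> q3 -1-> q5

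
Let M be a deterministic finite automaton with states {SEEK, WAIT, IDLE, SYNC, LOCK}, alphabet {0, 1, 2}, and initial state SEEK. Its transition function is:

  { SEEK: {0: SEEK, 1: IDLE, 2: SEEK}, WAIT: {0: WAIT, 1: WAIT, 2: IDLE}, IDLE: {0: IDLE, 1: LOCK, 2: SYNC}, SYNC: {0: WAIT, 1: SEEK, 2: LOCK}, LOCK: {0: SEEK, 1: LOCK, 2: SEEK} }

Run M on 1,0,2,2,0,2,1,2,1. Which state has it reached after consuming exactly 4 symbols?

start at SEEK
read '1': SEEK → IDLE
read '0': IDLE → IDLE
read '2': IDLE → SYNC
read '2': SYNC → LOCK
After 4 symbols: LOCK.

LOCK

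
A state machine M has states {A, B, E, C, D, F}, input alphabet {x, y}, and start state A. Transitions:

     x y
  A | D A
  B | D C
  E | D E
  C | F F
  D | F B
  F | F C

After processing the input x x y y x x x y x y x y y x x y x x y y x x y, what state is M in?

C

start at A
read 'x': A → D
read 'x': D → F
read 'y': F → C
read 'y': C → F
read 'x': F → F
read 'x': F → F
read 'x': F → F
read 'y': F → C
read 'x': C → F
read 'y': F → C
read 'x': C → F
read 'y': F → C
read 'y': C → F
read 'x': F → F
read 'x': F → F
read 'y': F → C
read 'x': C → F
read 'x': F → F
read 'y': F → C
read 'y': C → F
read 'x': F → F
read 'x': F → F
read 'y': F → C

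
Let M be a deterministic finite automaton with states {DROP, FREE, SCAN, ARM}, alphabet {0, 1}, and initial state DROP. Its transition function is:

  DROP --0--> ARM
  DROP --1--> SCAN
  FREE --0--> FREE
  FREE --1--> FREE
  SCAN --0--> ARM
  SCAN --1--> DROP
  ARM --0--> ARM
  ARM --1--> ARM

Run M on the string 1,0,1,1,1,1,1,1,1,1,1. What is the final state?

ARM

DROP → SCAN → ARM → ARM → ARM → ARM → ARM → ARM → ARM → ARM → ARM → ARM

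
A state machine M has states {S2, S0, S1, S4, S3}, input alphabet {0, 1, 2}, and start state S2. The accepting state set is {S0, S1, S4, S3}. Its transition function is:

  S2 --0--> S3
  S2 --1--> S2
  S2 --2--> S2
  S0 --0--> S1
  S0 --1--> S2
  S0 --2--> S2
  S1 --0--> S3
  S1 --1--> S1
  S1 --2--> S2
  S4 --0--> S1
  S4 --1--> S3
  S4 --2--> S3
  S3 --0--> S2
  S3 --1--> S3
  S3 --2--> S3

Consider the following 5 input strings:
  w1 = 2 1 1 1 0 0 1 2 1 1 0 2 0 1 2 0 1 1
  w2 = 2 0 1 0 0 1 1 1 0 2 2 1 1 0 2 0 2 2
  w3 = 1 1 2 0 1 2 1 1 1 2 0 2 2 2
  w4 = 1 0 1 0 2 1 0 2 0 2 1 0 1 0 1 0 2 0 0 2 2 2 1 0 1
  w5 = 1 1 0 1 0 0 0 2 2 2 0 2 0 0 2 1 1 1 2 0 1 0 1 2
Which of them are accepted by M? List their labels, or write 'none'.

w1:
  start at S2
  read '2': S2 → S2
  read '1': S2 → S2
  read '1': S2 → S2
  read '1': S2 → S2
  read '0': S2 → S3
  read '0': S3 → S2
  read '1': S2 → S2
  read '2': S2 → S2
  read '1': S2 → S2
  read '1': S2 → S2
  read '0': S2 → S3
  read '2': S3 → S3
  read '0': S3 → S2
  read '1': S2 → S2
  read '2': S2 → S2
  read '0': S2 → S3
  read '1': S3 → S3
  read '1': S3 → S3
  end S3, accepted
w2:
  start at S2
  read '2': S2 → S2
  read '0': S2 → S3
  read '1': S3 → S3
  read '0': S3 → S2
  read '0': S2 → S3
  read '1': S3 → S3
  read '1': S3 → S3
  read '1': S3 → S3
  read '0': S3 → S2
  read '2': S2 → S2
  read '2': S2 → S2
  read '1': S2 → S2
  read '1': S2 → S2
  read '0': S2 → S3
  read '2': S3 → S3
  read '0': S3 → S2
  read '2': S2 → S2
  read '2': S2 → S2
  end S2, rejected
w3:
  start at S2
  read '1': S2 → S2
  read '1': S2 → S2
  read '2': S2 → S2
  read '0': S2 → S3
  read '1': S3 → S3
  read '2': S3 → S3
  read '1': S3 → S3
  read '1': S3 → S3
  read '1': S3 → S3
  read '2': S3 → S3
  read '0': S3 → S2
  read '2': S2 → S2
  read '2': S2 → S2
  read '2': S2 → S2
  end S2, rejected
w4:
  start at S2
  read '1': S2 → S2
  read '0': S2 → S3
  read '1': S3 → S3
  read '0': S3 → S2
  read '2': S2 → S2
  read '1': S2 → S2
  read '0': S2 → S3
  read '2': S3 → S3
  read '0': S3 → S2
  read '2': S2 → S2
  read '1': S2 → S2
  read '0': S2 → S3
  read '1': S3 → S3
  read '0': S3 → S2
  read '1': S2 → S2
  read '0': S2 → S3
  read '2': S3 → S3
  read '0': S3 → S2
  read '0': S2 → S3
  read '2': S3 → S3
  read '2': S3 → S3
  read '2': S3 → S3
  read '1': S3 → S3
  read '0': S3 → S2
  read '1': S2 → S2
  end S2, rejected
w5:
  start at S2
  read '1': S2 → S2
  read '1': S2 → S2
  read '0': S2 → S3
  read '1': S3 → S3
  read '0': S3 → S2
  read '0': S2 → S3
  read '0': S3 → S2
  read '2': S2 → S2
  read '2': S2 → S2
  read '2': S2 → S2
  read '0': S2 → S3
  read '2': S3 → S3
  read '0': S3 → S2
  read '0': S2 → S3
  read '2': S3 → S3
  read '1': S3 → S3
  read '1': S3 → S3
  read '1': S3 → S3
  read '2': S3 → S3
  read '0': S3 → S2
  read '1': S2 → S2
  read '0': S2 → S3
  read '1': S3 → S3
  read '2': S3 → S3
  end S3, accepted

w1, w5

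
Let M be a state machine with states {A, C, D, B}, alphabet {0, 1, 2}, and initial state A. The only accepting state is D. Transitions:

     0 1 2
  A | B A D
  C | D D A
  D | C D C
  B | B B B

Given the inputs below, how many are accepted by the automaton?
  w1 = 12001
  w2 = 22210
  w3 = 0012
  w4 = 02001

1

w1: A → A → D → C → D → D  → end D, accepted
w2: A → D → C → A → A → B  → end B, rejected
w3: A → B → B → B → B  → end B, rejected
w4: A → B → B → B → B → B  → end B, rejected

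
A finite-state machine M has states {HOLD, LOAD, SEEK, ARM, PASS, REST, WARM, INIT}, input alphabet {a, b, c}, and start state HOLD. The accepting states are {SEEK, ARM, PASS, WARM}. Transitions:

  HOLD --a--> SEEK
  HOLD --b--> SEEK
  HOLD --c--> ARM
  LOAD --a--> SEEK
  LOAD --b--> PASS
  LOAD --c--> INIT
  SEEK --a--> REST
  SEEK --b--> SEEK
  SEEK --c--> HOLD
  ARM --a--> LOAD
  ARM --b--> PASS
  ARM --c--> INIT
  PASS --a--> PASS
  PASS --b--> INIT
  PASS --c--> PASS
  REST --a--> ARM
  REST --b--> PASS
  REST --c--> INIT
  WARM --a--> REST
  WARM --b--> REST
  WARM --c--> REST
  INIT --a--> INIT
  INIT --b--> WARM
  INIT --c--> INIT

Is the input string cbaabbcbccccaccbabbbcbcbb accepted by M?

No

start at HOLD
read 'c': HOLD → ARM
read 'b': ARM → PASS
read 'a': PASS → PASS
read 'a': PASS → PASS
read 'b': PASS → INIT
read 'b': INIT → WARM
read 'c': WARM → REST
read 'b': REST → PASS
read 'c': PASS → PASS
read 'c': PASS → PASS
read 'c': PASS → PASS
read 'c': PASS → PASS
read 'a': PASS → PASS
read 'c': PASS → PASS
read 'c': PASS → PASS
read 'b': PASS → INIT
read 'a': INIT → INIT
read 'b': INIT → WARM
read 'b': WARM → REST
read 'b': REST → PASS
read 'c': PASS → PASS
read 'b': PASS → INIT
read 'c': INIT → INIT
read 'b': INIT → WARM
read 'b': WARM → REST
End state REST is not accepting.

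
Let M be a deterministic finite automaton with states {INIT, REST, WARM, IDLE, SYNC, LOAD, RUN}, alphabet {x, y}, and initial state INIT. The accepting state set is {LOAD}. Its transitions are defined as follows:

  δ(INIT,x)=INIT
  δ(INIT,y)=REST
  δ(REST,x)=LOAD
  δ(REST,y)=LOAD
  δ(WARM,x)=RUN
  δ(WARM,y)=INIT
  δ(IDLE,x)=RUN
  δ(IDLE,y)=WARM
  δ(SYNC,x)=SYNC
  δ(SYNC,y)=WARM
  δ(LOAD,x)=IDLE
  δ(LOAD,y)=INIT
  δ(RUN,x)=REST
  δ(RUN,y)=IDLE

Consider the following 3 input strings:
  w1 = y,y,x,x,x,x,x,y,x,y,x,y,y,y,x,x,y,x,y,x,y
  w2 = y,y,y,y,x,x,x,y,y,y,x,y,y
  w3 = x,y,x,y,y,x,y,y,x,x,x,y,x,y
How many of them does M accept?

w1: INIT → REST → LOAD → IDLE → RUN → REST → LOAD → IDLE → WARM → RUN → IDLE → RUN → IDLE → WARM → INIT → INIT → INIT → REST → LOAD → INIT → INIT → REST  → end REST, rejected
w2: INIT → REST → LOAD → INIT → REST → LOAD → IDLE → RUN → IDLE → WARM → INIT → INIT → REST → LOAD  → end LOAD, accepted
w3: INIT → INIT → REST → LOAD → INIT → REST → LOAD → INIT → REST → LOAD → IDLE → RUN → IDLE → RUN → IDLE  → end IDLE, rejected

1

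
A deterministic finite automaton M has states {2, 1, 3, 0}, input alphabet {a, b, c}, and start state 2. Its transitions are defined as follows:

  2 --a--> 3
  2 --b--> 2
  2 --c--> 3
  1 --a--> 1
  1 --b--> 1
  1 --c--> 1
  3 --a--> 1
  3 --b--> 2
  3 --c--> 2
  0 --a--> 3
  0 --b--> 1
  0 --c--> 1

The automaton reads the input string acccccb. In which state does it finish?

2

Trace: 2 -a-> 3 -c-> 2 -c-> 3 -c-> 2 -c-> 3 -c-> 2 -b-> 2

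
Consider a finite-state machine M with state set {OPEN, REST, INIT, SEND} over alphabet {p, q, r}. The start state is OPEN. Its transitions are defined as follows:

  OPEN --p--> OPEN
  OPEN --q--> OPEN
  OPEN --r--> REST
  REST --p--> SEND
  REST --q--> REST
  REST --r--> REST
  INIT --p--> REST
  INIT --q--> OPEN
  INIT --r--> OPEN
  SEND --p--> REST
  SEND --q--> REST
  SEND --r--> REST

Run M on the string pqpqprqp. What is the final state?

Trace: OPEN -p-> OPEN -q-> OPEN -p-> OPEN -q-> OPEN -p-> OPEN -r-> REST -q-> REST -p-> SEND

SEND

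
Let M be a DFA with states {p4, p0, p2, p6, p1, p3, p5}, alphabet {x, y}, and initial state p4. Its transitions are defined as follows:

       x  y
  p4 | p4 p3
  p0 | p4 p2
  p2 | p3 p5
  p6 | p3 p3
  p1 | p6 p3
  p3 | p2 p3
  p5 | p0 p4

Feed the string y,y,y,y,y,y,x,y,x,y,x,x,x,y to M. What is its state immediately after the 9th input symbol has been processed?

p0

p4 → p3 → p3 → p3 → p3 → p3 → p3 → p2 → p5 → p0
After 9 symbols: p0.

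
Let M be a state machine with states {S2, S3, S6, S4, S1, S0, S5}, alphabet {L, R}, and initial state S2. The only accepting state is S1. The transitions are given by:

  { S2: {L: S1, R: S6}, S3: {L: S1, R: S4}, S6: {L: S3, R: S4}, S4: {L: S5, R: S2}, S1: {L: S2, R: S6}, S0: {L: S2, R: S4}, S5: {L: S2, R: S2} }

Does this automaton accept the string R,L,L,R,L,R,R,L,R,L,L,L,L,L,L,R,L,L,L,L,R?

S2 → S6 → S3 → S1 → S6 → S3 → S4 → S2 → S1 → S6 → S3 → S1 → S2 → S1 → S2 → S1 → S6 → S3 → S1 → S2 → S1 → S6
End state S6 is not accepting.

No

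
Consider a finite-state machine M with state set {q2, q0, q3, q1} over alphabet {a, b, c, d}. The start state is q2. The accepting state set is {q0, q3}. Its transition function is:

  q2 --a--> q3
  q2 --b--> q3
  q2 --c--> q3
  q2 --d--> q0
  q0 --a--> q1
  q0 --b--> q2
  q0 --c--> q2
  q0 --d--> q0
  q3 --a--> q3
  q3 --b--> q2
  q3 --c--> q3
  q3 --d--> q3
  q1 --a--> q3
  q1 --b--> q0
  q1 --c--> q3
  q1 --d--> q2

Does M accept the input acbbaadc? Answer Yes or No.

q2 → q3 → q3 → q2 → q3 → q3 → q3 → q3 → q3
End state q3 is accepting.

Yes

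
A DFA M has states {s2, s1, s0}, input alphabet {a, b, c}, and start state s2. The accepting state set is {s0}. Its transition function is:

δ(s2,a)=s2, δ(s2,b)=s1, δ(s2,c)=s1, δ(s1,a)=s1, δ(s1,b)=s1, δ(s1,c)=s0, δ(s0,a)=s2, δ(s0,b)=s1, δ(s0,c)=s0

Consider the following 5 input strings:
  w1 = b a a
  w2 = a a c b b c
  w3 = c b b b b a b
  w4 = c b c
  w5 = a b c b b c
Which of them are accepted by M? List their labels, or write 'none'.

w2, w4, w5

w1: Trace: s2 -b-> s1 -a-> s1 -a-> s1  → end s1, rejected
w2: Trace: s2 -a-> s2 -a-> s2 -c-> s1 -b-> s1 -b-> s1 -c-> s0  → end s0, accepted
w3: Trace: s2 -c-> s1 -b-> s1 -b-> s1 -b-> s1 -b-> s1 -a-> s1 -b-> s1  → end s1, rejected
w4: Trace: s2 -c-> s1 -b-> s1 -c-> s0  → end s0, accepted
w5: Trace: s2 -a-> s2 -b-> s1 -c-> s0 -b-> s1 -b-> s1 -c-> s0  → end s0, accepted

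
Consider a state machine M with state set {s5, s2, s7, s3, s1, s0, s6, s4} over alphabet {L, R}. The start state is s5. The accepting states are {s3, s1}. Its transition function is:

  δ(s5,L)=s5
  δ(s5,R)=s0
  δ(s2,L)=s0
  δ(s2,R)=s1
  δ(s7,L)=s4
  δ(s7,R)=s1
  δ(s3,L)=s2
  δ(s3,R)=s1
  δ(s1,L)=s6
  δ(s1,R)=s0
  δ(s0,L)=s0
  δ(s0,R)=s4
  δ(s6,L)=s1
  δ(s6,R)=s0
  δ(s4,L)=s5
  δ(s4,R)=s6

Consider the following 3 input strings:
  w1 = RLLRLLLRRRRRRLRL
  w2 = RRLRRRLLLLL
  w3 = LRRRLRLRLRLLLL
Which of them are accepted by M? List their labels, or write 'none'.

w2

w1:
  start at s5
  read 'R': s5 → s0
  read 'L': s0 → s0
  read 'L': s0 → s0
  read 'R': s0 → s4
  read 'L': s4 → s5
  read 'L': s5 → s5
  read 'L': s5 → s5
  read 'R': s5 → s0
  read 'R': s0 → s4
  read 'R': s4 → s6
  read 'R': s6 → s0
  read 'R': s0 → s4
  read 'R': s4 → s6
  read 'L': s6 → s1
  read 'R': s1 → s0
  read 'L': s0 → s0
  end s0, rejected
w2:
  start at s5
  read 'R': s5 → s0
  read 'R': s0 → s4
  read 'L': s4 → s5
  read 'R': s5 → s0
  read 'R': s0 → s4
  read 'R': s4 → s6
  read 'L': s6 → s1
  read 'L': s1 → s6
  read 'L': s6 → s1
  read 'L': s1 → s6
  read 'L': s6 → s1
  end s1, accepted
w3:
  start at s5
  read 'L': s5 → s5
  read 'R': s5 → s0
  read 'R': s0 → s4
  read 'R': s4 → s6
  read 'L': s6 → s1
  read 'R': s1 → s0
  read 'L': s0 → s0
  read 'R': s0 → s4
  read 'L': s4 → s5
  read 'R': s5 → s0
  read 'L': s0 → s0
  read 'L': s0 → s0
  read 'L': s0 → s0
  read 'L': s0 → s0
  end s0, rejected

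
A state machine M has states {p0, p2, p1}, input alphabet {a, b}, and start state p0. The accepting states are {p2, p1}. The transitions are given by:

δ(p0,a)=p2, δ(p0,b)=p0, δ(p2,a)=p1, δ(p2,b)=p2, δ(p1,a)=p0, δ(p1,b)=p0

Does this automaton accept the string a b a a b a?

start at p0
read 'a': p0 → p2
read 'b': p2 → p2
read 'a': p2 → p1
read 'a': p1 → p0
read 'b': p0 → p0
read 'a': p0 → p2
End state p2 is accepting.

Yes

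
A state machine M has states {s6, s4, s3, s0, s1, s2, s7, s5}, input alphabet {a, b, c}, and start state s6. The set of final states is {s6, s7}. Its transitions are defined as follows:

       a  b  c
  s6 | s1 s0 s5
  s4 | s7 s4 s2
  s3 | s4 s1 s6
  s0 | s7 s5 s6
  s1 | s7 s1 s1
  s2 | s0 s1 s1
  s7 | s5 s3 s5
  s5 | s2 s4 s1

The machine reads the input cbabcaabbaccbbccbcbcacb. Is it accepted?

No

s6 → s5 → s4 → s7 → s3 → s6 → s1 → s7 → s3 → s1 → s7 → s5 → s1 → s1 → s1 → s1 → s1 → s1 → s1 → s1 → s1 → s7 → s5 → s4
End state s4 is not accepting.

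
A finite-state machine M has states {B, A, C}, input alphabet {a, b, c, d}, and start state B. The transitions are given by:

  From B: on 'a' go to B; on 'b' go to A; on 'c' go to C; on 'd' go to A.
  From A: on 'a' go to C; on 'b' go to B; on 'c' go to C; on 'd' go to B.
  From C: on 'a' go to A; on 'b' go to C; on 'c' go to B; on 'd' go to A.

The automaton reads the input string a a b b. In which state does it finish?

B

Trace: B -a-> B -a-> B -b-> A -b-> B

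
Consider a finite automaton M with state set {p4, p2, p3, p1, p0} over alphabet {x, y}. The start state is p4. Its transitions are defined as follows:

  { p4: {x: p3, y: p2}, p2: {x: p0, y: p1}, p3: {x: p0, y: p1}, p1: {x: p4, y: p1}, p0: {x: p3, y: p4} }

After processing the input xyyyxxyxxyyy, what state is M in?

p4 → p3 → p1 → p1 → p1 → p4 → p3 → p1 → p4 → p3 → p1 → p1 → p1

p1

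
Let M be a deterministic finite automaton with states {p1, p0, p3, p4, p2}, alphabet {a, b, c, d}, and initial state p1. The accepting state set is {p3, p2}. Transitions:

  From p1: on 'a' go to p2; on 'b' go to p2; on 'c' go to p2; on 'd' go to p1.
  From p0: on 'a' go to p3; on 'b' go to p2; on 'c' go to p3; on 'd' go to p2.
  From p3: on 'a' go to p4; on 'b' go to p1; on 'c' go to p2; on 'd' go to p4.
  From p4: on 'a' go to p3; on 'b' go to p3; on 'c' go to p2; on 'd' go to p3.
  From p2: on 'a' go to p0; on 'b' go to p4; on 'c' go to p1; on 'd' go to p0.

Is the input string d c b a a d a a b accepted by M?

No

start at p1
read 'd': p1 → p1
read 'c': p1 → p2
read 'b': p2 → p4
read 'a': p4 → p3
read 'a': p3 → p4
read 'd': p4 → p3
read 'a': p3 → p4
read 'a': p4 → p3
read 'b': p3 → p1
End state p1 is not accepting.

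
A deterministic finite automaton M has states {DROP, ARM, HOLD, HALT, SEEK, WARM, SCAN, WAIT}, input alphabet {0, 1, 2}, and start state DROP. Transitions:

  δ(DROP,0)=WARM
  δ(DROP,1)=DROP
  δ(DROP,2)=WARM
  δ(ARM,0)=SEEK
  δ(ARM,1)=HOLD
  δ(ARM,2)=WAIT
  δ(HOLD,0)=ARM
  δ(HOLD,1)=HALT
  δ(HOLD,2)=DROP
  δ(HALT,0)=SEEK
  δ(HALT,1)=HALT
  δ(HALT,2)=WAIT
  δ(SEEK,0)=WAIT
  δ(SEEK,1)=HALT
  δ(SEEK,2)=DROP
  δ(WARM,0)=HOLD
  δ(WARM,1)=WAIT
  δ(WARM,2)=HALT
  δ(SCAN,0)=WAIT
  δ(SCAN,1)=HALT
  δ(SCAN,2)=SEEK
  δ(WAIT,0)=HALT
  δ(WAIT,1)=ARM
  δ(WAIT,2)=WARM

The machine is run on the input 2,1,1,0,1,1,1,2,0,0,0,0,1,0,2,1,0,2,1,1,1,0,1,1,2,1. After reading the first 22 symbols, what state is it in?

Trace: DROP -2-> WARM -1-> WAIT -1-> ARM -0-> SEEK -1-> HALT -1-> HALT -1-> HALT -2-> WAIT -0-> HALT -0-> SEEK -0-> WAIT -0-> HALT -1-> HALT -0-> SEEK -2-> DROP -1-> DROP -0-> WARM -2-> HALT -1-> HALT -1-> HALT -1-> HALT -0-> SEEK
After 22 symbols: SEEK.

SEEK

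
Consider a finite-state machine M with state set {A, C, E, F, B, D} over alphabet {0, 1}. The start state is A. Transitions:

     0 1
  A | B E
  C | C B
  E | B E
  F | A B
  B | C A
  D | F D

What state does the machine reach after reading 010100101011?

A

A → B → A → B → A → B → C → B → C → B → C → B → A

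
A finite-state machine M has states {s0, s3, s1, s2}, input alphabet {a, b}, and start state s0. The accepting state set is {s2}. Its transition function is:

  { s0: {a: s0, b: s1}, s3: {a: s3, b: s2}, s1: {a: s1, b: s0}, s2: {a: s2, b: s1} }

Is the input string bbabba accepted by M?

No

Trace: s0 -b-> s1 -b-> s0 -a-> s0 -b-> s1 -b-> s0 -a-> s0
End state s0 is not accepting.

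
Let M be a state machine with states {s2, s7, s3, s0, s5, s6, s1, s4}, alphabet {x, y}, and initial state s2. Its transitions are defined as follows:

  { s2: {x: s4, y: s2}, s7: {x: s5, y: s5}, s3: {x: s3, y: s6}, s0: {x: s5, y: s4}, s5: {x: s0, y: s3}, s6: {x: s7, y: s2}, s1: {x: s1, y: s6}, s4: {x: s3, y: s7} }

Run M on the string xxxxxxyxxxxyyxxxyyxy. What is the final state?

s3

start at s2
read 'x': s2 → s4
read 'x': s4 → s3
read 'x': s3 → s3
read 'x': s3 → s3
read 'x': s3 → s3
read 'x': s3 → s3
read 'y': s3 → s6
read 'x': s6 → s7
read 'x': s7 → s5
read 'x': s5 → s0
read 'x': s0 → s5
read 'y': s5 → s3
read 'y': s3 → s6
read 'x': s6 → s7
read 'x': s7 → s5
read 'x': s5 → s0
read 'y': s0 → s4
read 'y': s4 → s7
read 'x': s7 → s5
read 'y': s5 → s3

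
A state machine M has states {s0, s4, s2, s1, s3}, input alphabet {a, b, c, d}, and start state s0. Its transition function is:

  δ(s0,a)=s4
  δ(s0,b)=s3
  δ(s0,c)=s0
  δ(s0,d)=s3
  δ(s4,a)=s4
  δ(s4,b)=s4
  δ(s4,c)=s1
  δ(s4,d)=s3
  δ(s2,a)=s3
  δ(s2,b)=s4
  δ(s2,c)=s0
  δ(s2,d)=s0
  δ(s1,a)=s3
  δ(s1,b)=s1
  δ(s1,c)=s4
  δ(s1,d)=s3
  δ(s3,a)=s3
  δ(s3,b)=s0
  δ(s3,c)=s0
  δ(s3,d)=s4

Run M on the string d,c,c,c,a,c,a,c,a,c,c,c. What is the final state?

s1

Trace: s0 -d-> s3 -c-> s0 -c-> s0 -c-> s0 -a-> s4 -c-> s1 -a-> s3 -c-> s0 -a-> s4 -c-> s1 -c-> s4 -c-> s1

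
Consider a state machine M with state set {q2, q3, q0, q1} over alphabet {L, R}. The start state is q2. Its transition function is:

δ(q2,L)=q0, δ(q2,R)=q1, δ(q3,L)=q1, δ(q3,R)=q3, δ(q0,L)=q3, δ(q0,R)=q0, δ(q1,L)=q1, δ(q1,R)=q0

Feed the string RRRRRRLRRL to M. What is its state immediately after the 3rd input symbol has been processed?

q0

Trace: q2 -R-> q1 -R-> q0 -R-> q0
After 3 symbols: q0.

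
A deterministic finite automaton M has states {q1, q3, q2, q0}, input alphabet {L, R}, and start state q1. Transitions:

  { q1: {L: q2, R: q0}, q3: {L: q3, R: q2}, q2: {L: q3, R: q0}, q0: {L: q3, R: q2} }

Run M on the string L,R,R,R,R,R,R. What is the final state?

start at q1
read 'L': q1 → q2
read 'R': q2 → q0
read 'R': q0 → q2
read 'R': q2 → q0
read 'R': q0 → q2
read 'R': q2 → q0
read 'R': q0 → q2

q2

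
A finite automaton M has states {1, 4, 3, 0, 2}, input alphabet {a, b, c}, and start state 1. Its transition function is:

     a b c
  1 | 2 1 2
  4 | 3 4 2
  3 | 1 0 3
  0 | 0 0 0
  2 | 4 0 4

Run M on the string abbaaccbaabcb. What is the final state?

0

Trace: 1 -a-> 2 -b-> 0 -b-> 0 -a-> 0 -a-> 0 -c-> 0 -c-> 0 -b-> 0 -a-> 0 -a-> 0 -b-> 0 -c-> 0 -b-> 0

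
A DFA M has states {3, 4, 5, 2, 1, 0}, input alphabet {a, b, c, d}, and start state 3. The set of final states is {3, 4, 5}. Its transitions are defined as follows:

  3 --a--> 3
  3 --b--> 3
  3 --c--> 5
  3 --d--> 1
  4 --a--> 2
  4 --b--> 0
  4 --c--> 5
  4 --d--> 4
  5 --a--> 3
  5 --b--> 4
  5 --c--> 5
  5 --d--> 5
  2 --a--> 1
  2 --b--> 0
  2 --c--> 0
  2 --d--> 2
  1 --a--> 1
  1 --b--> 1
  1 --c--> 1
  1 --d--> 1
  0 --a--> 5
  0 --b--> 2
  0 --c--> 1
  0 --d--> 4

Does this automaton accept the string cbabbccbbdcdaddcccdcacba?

start at 3
read 'c': 3 → 5
read 'b': 5 → 4
read 'a': 4 → 2
read 'b': 2 → 0
read 'b': 0 → 2
read 'c': 2 → 0
read 'c': 0 → 1
read 'b': 1 → 1
read 'b': 1 → 1
read 'd': 1 → 1
read 'c': 1 → 1
read 'd': 1 → 1
read 'a': 1 → 1
read 'd': 1 → 1
read 'd': 1 → 1
read 'c': 1 → 1
read 'c': 1 → 1
read 'c': 1 → 1
read 'd': 1 → 1
read 'c': 1 → 1
read 'a': 1 → 1
read 'c': 1 → 1
read 'b': 1 → 1
read 'a': 1 → 1
End state 1 is not accepting.

No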